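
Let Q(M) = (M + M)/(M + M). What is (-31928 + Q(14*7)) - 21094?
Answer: -53021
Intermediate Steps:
Q(M) = 1 (Q(M) = (2*M)/((2*M)) = (2*M)*(1/(2*M)) = 1)
(-31928 + Q(14*7)) - 21094 = (-31928 + 1) - 21094 = -31927 - 21094 = -53021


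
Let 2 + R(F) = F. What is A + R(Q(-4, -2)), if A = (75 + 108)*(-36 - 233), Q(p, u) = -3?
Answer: -49232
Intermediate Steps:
R(F) = -2 + F
A = -49227 (A = 183*(-269) = -49227)
A + R(Q(-4, -2)) = -49227 + (-2 - 3) = -49227 - 5 = -49232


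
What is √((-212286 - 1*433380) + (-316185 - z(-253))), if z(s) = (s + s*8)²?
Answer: 2*I*√1536645 ≈ 2479.2*I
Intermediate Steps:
z(s) = 81*s² (z(s) = (s + 8*s)² = (9*s)² = 81*s²)
√((-212286 - 1*433380) + (-316185 - z(-253))) = √((-212286 - 1*433380) + (-316185 - 81*(-253)²)) = √((-212286 - 433380) + (-316185 - 81*64009)) = √(-645666 + (-316185 - 1*5184729)) = √(-645666 + (-316185 - 5184729)) = √(-645666 - 5500914) = √(-6146580) = 2*I*√1536645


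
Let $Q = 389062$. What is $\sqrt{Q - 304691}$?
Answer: $\sqrt{84371} \approx 290.47$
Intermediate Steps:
$\sqrt{Q - 304691} = \sqrt{389062 - 304691} = \sqrt{84371}$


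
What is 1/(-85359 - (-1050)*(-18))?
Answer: -1/104259 ≈ -9.5915e-6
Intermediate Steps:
1/(-85359 - (-1050)*(-18)) = 1/(-85359 - 210*90) = 1/(-85359 - 18900) = 1/(-104259) = -1/104259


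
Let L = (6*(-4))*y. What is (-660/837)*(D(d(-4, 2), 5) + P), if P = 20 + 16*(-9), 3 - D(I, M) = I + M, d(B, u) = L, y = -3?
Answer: 4840/31 ≈ 156.13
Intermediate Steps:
L = 72 (L = (6*(-4))*(-3) = -24*(-3) = 72)
d(B, u) = 72
D(I, M) = 3 - I - M (D(I, M) = 3 - (I + M) = 3 + (-I - M) = 3 - I - M)
P = -124 (P = 20 - 144 = -124)
(-660/837)*(D(d(-4, 2), 5) + P) = (-660/837)*((3 - 1*72 - 1*5) - 124) = (-660*1/837)*((3 - 72 - 5) - 124) = -220*(-74 - 124)/279 = -220/279*(-198) = 4840/31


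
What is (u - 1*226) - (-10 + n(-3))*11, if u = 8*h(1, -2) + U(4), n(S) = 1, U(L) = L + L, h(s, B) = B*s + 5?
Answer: -95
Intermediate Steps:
h(s, B) = 5 + B*s
U(L) = 2*L
u = 32 (u = 8*(5 - 2*1) + 2*4 = 8*(5 - 2) + 8 = 8*3 + 8 = 24 + 8 = 32)
(u - 1*226) - (-10 + n(-3))*11 = (32 - 1*226) - (-10 + 1)*11 = (32 - 226) - (-9)*11 = -194 - 1*(-99) = -194 + 99 = -95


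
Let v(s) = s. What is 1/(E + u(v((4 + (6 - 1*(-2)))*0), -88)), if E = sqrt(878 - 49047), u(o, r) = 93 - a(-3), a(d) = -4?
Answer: 97/57578 - I*sqrt(48169)/57578 ≈ 0.0016847 - 0.0038118*I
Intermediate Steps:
u(o, r) = 97 (u(o, r) = 93 - 1*(-4) = 93 + 4 = 97)
E = I*sqrt(48169) (E = sqrt(-48169) = I*sqrt(48169) ≈ 219.47*I)
1/(E + u(v((4 + (6 - 1*(-2)))*0), -88)) = 1/(I*sqrt(48169) + 97) = 1/(97 + I*sqrt(48169))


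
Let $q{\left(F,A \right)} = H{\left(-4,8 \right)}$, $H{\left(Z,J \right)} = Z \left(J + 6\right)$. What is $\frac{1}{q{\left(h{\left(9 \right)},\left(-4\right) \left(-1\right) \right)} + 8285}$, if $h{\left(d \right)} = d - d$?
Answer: $\frac{1}{8229} \approx 0.00012152$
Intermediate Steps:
$H{\left(Z,J \right)} = Z \left(6 + J\right)$
$h{\left(d \right)} = 0$
$q{\left(F,A \right)} = -56$ ($q{\left(F,A \right)} = - 4 \left(6 + 8\right) = \left(-4\right) 14 = -56$)
$\frac{1}{q{\left(h{\left(9 \right)},\left(-4\right) \left(-1\right) \right)} + 8285} = \frac{1}{-56 + 8285} = \frac{1}{8229}$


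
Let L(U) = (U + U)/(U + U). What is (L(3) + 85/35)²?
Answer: 576/49 ≈ 11.755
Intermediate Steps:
L(U) = 1 (L(U) = (2*U)/((2*U)) = (2*U)*(1/(2*U)) = 1)
(L(3) + 85/35)² = (1 + 85/35)² = (1 + 85*(1/35))² = (1 + 17/7)² = (24/7)² = 576/49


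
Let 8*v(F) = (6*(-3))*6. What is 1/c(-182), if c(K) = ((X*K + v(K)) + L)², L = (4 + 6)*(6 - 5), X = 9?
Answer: 4/10778089 ≈ 3.7112e-7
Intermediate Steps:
v(F) = -27/2 (v(F) = ((6*(-3))*6)/8 = (-18*6)/8 = (⅛)*(-108) = -27/2)
L = 10 (L = 10*1 = 10)
c(K) = (-7/2 + 9*K)² (c(K) = ((9*K - 27/2) + 10)² = ((-27/2 + 9*K) + 10)² = (-7/2 + 9*K)²)
1/c(-182) = 1/((-7 + 18*(-182))²/4) = 1/((-7 - 3276)²/4) = 1/((¼)*(-3283)²) = 1/((¼)*10778089) = 1/(10778089/4) = 4/10778089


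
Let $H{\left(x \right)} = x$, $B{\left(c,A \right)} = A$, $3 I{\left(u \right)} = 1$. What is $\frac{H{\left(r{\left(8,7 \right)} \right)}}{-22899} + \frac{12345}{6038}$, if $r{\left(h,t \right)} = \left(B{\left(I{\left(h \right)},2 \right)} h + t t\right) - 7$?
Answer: $\frac{282337951}{138264162} \approx 2.042$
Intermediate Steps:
$I{\left(u \right)} = \frac{1}{3}$ ($I{\left(u \right)} = \frac{1}{3} \cdot 1 = \frac{1}{3}$)
$r{\left(h,t \right)} = -7 + t^{2} + 2 h$ ($r{\left(h,t \right)} = \left(2 h + t t\right) - 7 = \left(2 h + t^{2}\right) - 7 = \left(t^{2} + 2 h\right) - 7 = -7 + t^{2} + 2 h$)
$\frac{H{\left(r{\left(8,7 \right)} \right)}}{-22899} + \frac{12345}{6038} = \frac{-7 + 7^{2} + 2 \cdot 8}{-22899} + \frac{12345}{6038} = \left(-7 + 49 + 16\right) \left(- \frac{1}{22899}\right) + 12345 \cdot \frac{1}{6038} = 58 \left(- \frac{1}{22899}\right) + \frac{12345}{6038} = - \frac{58}{22899} + \frac{12345}{6038} = \frac{282337951}{138264162}$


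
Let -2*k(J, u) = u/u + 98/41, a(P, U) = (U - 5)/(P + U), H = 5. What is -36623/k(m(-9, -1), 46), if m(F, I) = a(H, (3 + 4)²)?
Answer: 3003086/139 ≈ 21605.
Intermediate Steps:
a(P, U) = (-5 + U)/(P + U)
m(F, I) = 22/27 (m(F, I) = (-5 + (3 + 4)²)/(5 + (3 + 4)²) = (-5 + 7²)/(5 + 7²) = (-5 + 49)/(5 + 49) = 44/54 = (1/54)*44 = 22/27)
k(J, u) = -139/82 (k(J, u) = -(u/u + 98/41)/2 = -(1 + 98*(1/41))/2 = -(1 + 98/41)/2 = -½*139/41 = -139/82)
-36623/k(m(-9, -1), 46) = -36623/(-139/82) = -36623*(-82/139) = 3003086/139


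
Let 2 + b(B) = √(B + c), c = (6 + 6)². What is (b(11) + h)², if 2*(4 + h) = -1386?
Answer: (699 - √155)² ≈ 4.7135e+5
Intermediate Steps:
h = -697 (h = -4 + (½)*(-1386) = -4 - 693 = -697)
c = 144 (c = 12² = 144)
b(B) = -2 + √(144 + B) (b(B) = -2 + √(B + 144) = -2 + √(144 + B))
(b(11) + h)² = ((-2 + √(144 + 11)) - 697)² = ((-2 + √155) - 697)² = (-699 + √155)²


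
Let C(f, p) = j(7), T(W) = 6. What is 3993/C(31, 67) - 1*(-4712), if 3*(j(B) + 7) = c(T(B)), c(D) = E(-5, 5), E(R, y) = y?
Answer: 63413/16 ≈ 3963.3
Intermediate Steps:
c(D) = 5
j(B) = -16/3 (j(B) = -7 + (1/3)*5 = -7 + 5/3 = -16/3)
C(f, p) = -16/3
3993/C(31, 67) - 1*(-4712) = 3993/(-16/3) - 1*(-4712) = 3993*(-3/16) + 4712 = -11979/16 + 4712 = 63413/16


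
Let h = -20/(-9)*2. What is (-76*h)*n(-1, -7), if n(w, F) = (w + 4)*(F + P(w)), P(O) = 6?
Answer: 3040/3 ≈ 1013.3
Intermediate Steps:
h = 40/9 (h = -20*(-⅑)*2 = (20/9)*2 = 40/9 ≈ 4.4444)
n(w, F) = (4 + w)*(6 + F) (n(w, F) = (w + 4)*(F + 6) = (4 + w)*(6 + F))
(-76*h)*n(-1, -7) = (-76*40/9)*(24 + 4*(-7) + 6*(-1) - 7*(-1)) = -3040*(24 - 28 - 6 + 7)/9 = -3040/9*(-3) = 3040/3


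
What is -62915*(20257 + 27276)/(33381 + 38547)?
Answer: -2990538695/71928 ≈ -41577.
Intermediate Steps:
-62915*(20257 + 27276)/(33381 + 38547) = -62915/(71928/47533) = -62915/(71928*(1/47533)) = -62915/71928/47533 = -62915*47533/71928 = -2990538695/71928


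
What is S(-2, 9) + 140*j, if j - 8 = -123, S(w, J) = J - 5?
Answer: -16096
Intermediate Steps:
S(w, J) = -5 + J
j = -115 (j = 8 - 123 = -115)
S(-2, 9) + 140*j = (-5 + 9) + 140*(-115) = 4 - 16100 = -16096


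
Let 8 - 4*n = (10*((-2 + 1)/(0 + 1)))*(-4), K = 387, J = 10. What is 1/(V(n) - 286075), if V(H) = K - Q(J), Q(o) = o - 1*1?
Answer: -1/285697 ≈ -3.5002e-6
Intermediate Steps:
Q(o) = -1 + o (Q(o) = o - 1 = -1 + o)
n = -8 (n = 2 - 10*((-2 + 1)/(0 + 1))*(-4)/4 = 2 - 10*(-1/1)*(-4)/4 = 2 - 10*(-1*1)*(-4)/4 = 2 - 10*(-1)*(-4)/4 = 2 - (-5)*(-4)/2 = 2 - ¼*40 = 2 - 10 = -8)
V(H) = 378 (V(H) = 387 - (-1 + 10) = 387 - 1*9 = 387 - 9 = 378)
1/(V(n) - 286075) = 1/(378 - 286075) = 1/(-285697) = -1/285697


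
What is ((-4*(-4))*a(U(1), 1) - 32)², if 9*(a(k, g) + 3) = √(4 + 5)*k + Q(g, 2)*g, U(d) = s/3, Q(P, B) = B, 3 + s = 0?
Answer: 541696/81 ≈ 6687.6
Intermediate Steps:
s = -3 (s = -3 + 0 = -3)
U(d) = -1 (U(d) = -3/3 = -3*⅓ = -1)
a(k, g) = -3 + k/3 + 2*g/9 (a(k, g) = -3 + (√(4 + 5)*k + 2*g)/9 = -3 + (√9*k + 2*g)/9 = -3 + (3*k + 2*g)/9 = -3 + (2*g + 3*k)/9 = -3 + (k/3 + 2*g/9) = -3 + k/3 + 2*g/9)
((-4*(-4))*a(U(1), 1) - 32)² = ((-4*(-4))*(-3 + (⅓)*(-1) + (2/9)*1) - 32)² = (16*(-3 - ⅓ + 2/9) - 32)² = (16*(-28/9) - 32)² = (-448/9 - 32)² = (-736/9)² = 541696/81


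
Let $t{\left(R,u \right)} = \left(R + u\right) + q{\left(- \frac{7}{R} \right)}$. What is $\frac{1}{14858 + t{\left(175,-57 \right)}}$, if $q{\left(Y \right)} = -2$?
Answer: $\frac{1}{14974} \approx 6.6782 \cdot 10^{-5}$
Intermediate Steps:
$t{\left(R,u \right)} = -2 + R + u$ ($t{\left(R,u \right)} = \left(R + u\right) - 2 = -2 + R + u$)
$\frac{1}{14858 + t{\left(175,-57 \right)}} = \frac{1}{14858 - -116} = \frac{1}{14858 + 116} = \frac{1}{14974}$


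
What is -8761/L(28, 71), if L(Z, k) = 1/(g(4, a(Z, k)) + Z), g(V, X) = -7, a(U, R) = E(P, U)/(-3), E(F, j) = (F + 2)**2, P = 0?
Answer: -183981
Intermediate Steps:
E(F, j) = (2 + F)**2
a(U, R) = -4/3 (a(U, R) = (2 + 0)**2/(-3) = 2**2*(-1/3) = 4*(-1/3) = -4/3)
L(Z, k) = 1/(-7 + Z)
-8761/L(28, 71) = -8761/(1/(-7 + 28)) = -8761/(1/21) = -8761/1/21 = -8761*21 = -183981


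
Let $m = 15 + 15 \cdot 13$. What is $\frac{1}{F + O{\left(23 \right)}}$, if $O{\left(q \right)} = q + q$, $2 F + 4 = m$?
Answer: $\frac{1}{149} \approx 0.0067114$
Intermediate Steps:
$m = 210$ ($m = 15 + 195 = 210$)
$F = 103$ ($F = -2 + \frac{1}{2} \cdot 210 = -2 + 105 = 103$)
$O{\left(q \right)} = 2 q$
$\frac{1}{F + O{\left(23 \right)}} = \frac{1}{103 + 2 \cdot 23} = \frac{1}{103 + 46} = \frac{1}{149}$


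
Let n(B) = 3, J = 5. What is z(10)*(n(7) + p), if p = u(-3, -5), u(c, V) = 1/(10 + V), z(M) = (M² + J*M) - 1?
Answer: 2384/5 ≈ 476.80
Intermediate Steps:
z(M) = -1 + M² + 5*M (z(M) = (M² + 5*M) - 1 = -1 + M² + 5*M)
p = ⅕ (p = 1/(10 - 5) = 1/5 = ⅕ ≈ 0.20000)
z(10)*(n(7) + p) = (-1 + 10² + 5*10)*(3 + ⅕) = (-1 + 100 + 50)*(16/5) = 149*(16/5) = 2384/5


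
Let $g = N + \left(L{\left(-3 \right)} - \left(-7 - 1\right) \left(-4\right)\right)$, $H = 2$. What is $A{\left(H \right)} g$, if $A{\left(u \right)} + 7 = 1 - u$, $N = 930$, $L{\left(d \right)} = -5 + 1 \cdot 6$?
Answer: $-7192$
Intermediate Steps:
$L{\left(d \right)} = 1$ ($L{\left(d \right)} = -5 + 6 = 1$)
$A{\left(u \right)} = -6 - u$ ($A{\left(u \right)} = -7 - \left(-1 + u\right) = -6 - u$)
$g = 899$ ($g = 930 + \left(1 - \left(-7 - 1\right) \left(-4\right)\right) = 930 + \left(1 - \left(-8\right) \left(-4\right)\right) = 930 + \left(1 - 32\right) = 930 - 31 = 899$)
$A{\left(H \right)} g = \left(-6 - 2\right) 899 = \left(-8\right) 899 = -7192$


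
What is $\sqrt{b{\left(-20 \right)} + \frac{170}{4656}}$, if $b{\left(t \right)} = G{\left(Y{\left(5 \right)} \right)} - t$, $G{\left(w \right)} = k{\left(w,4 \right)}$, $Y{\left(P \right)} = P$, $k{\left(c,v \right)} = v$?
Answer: $\frac{\sqrt{32566974}}{1164} \approx 4.9027$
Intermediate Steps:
$G{\left(w \right)} = 4$
$b{\left(t \right)} = 4 - t$
$\sqrt{b{\left(-20 \right)} + \frac{170}{4656}} = \sqrt{\left(4 - -20\right) + \frac{170}{4656}} = \sqrt{\left(4 + 20\right) + 170 \cdot \frac{1}{4656}} = \sqrt{24 + \frac{85}{2328}} = \sqrt{\frac{55957}{2328}} = \frac{\sqrt{32566974}}{1164}$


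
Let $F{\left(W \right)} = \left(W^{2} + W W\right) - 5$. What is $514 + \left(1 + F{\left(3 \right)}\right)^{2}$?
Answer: $710$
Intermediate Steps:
$F{\left(W \right)} = -5 + 2 W^{2}$ ($F{\left(W \right)} = \left(W^{2} + W^{2}\right) - 5 = 2 W^{2} - 5 = -5 + 2 W^{2}$)
$514 + \left(1 + F{\left(3 \right)}\right)^{2} = 514 + \left(1 - \left(5 - 2 \cdot 3^{2}\right)\right)^{2} = 514 + \left(1 + \left(-5 + 2 \cdot 9\right)\right)^{2} = 514 + \left(1 + \left(-5 + 18\right)\right)^{2} = 514 + \left(1 + 13\right)^{2} = 514 + 14^{2} = 514 + 196 = 710$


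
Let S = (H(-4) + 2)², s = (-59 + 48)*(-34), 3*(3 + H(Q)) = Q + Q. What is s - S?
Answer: 3245/9 ≈ 360.56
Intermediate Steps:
H(Q) = -3 + 2*Q/3 (H(Q) = -3 + (Q + Q)/3 = -3 + (2*Q)/3 = -3 + 2*Q/3)
s = 374 (s = -11*(-34) = 374)
S = 121/9 (S = ((-3 + (⅔)*(-4)) + 2)² = ((-3 - 8/3) + 2)² = (-17/3 + 2)² = (-11/3)² = 121/9 ≈ 13.444)
s - S = 374 - 1*121/9 = 374 - 121/9 = 3245/9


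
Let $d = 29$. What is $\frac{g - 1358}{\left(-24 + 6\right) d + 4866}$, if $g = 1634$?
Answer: $\frac{23}{362} \approx 0.063536$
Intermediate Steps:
$\frac{g - 1358}{\left(-24 + 6\right) d + 4866} = \frac{1634 - 1358}{\left(-24 + 6\right) 29 + 4866} = \frac{276}{\left(-18\right) 29 + 4866} = \frac{276}{-522 + 4866} = \frac{276}{4344} = 276 \cdot \frac{1}{4344} = \frac{23}{362}$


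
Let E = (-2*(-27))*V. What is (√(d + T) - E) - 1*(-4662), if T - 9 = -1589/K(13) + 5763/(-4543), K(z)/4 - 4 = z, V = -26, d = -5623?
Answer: 6066 + I*√134529454839857/154462 ≈ 6066.0 + 75.091*I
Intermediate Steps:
K(z) = 16 + 4*z
T = -4830395/308924 (T = 9 + (-1589/(16 + 4*13) + 5763/(-4543)) = 9 + (-1589/(16 + 52) + 5763*(-1/4543)) = 9 + (-1589/68 - 5763/4543) = 9 - 7610711/308924 = -4830395/308924 ≈ -15.636)
E = -1404 (E = -2*(-27)*(-26) = 54*(-26) = -1404)
(√(d + T) - E) - 1*(-4662) = (√(-5623 - 4830395/308924) - 1*(-1404)) - 1*(-4662) = (√(-1741910047/308924) + 1404) + 4662 = (I*√134529454839857/154462 + 1404) + 4662 = (1404 + I*√134529454839857/154462) + 4662 = 6066 + I*√134529454839857/154462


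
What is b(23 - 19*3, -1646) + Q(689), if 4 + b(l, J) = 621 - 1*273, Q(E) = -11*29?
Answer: 25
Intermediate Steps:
Q(E) = -319
b(l, J) = 344 (b(l, J) = -4 + (621 - 1*273) = -4 + (621 - 273) = -4 + 348 = 344)
b(23 - 19*3, -1646) + Q(689) = 344 - 319 = 25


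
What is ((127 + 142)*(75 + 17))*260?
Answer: 6434480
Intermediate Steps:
((127 + 142)*(75 + 17))*260 = (269*92)*260 = 24748*260 = 6434480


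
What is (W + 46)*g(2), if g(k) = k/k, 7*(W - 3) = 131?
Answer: 474/7 ≈ 67.714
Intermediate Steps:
W = 152/7 (W = 3 + (⅐)*131 = 3 + 131/7 = 152/7 ≈ 21.714)
g(k) = 1
(W + 46)*g(2) = (152/7 + 46)*1 = (474/7)*1 = 474/7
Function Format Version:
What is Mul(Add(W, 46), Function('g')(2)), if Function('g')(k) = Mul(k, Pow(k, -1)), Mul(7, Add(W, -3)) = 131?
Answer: Rational(474, 7) ≈ 67.714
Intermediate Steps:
W = Rational(152, 7) (W = Add(3, Mul(Rational(1, 7), 131)) = Add(3, Rational(131, 7)) = Rational(152, 7) ≈ 21.714)
Function('g')(k) = 1
Mul(Add(W, 46), Function('g')(2)) = Mul(Add(Rational(152, 7), 46), 1) = Mul(Rational(474, 7), 1) = Rational(474, 7)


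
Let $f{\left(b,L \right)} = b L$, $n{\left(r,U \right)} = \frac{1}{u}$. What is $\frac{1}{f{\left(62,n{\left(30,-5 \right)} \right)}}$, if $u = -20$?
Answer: $- \frac{10}{31} \approx -0.32258$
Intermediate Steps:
$n{\left(r,U \right)} = - \frac{1}{20}$ ($n{\left(r,U \right)} = \frac{1}{-20} = - \frac{1}{20}$)
$f{\left(b,L \right)} = L b$
$\frac{1}{f{\left(62,n{\left(30,-5 \right)} \right)}} = \frac{1}{\left(- \frac{1}{20}\right) 62} = \frac{1}{- \frac{31}{10}} = - \frac{10}{31}$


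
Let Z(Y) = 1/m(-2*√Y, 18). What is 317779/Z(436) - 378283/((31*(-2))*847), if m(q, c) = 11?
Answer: 183566688749/52514 ≈ 3.4956e+6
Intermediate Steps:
Z(Y) = 1/11
317779/Z(436) - 378283/((31*(-2))*847) = 317779/(1/11) - 378283/((31*(-2))*847) = 317779*11 - 378283/((-62*847)) = 3495569 - 378283/(-52514) = 3495569 - 378283*(-1/52514) = 3495569 + 378283/52514 = 183566688749/52514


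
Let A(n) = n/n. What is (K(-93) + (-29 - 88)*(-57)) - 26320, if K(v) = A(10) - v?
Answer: -19557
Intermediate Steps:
A(n) = 1
K(v) = 1 - v
(K(-93) + (-29 - 88)*(-57)) - 26320 = ((1 - 1*(-93)) + (-29 - 88)*(-57)) - 26320 = ((1 + 93) - 117*(-57)) - 26320 = (94 + 6669) - 26320 = 6763 - 26320 = -19557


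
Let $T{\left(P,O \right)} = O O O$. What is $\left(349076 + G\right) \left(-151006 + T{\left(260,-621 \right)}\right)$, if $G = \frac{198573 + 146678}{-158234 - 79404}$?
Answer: $- \frac{19878455158687532879}{237638} \approx -8.365 \cdot 10^{13}$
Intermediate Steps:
$T{\left(P,O \right)} = O^{3}$ ($T{\left(P,O \right)} = O^{2} O = O^{3}$)
$G = - \frac{345251}{237638}$ ($G = \frac{345251}{-237638} = 345251 \left(- \frac{1}{237638}\right) = - \frac{345251}{237638} \approx -1.4528$)
$\left(349076 + G\right) \left(-151006 + T{\left(260,-621 \right)}\right) = \left(349076 - \frac{345251}{237638}\right) \left(-151006 + \left(-621\right)^{3}\right) = \frac{82953377237 \left(-151006 - 239483061\right)}{237638} = \frac{82953377237}{237638} \left(-239634067\right) = - \frac{19878455158687532879}{237638}$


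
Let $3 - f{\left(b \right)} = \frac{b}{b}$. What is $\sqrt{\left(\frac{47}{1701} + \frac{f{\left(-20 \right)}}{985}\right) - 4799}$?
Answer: $\frac{19 i \sqrt{460719859530}}{186165} \approx 69.275 i$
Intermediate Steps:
$f{\left(b \right)} = 2$ ($f{\left(b \right)} = 3 - \frac{b}{b} = 3 - 1 = 2$)
$\sqrt{\left(\frac{47}{1701} + \frac{f{\left(-20 \right)}}{985}\right) - 4799} = \sqrt{\left(\frac{47}{1701} + \frac{2}{985}\right) - 4799} = \sqrt{\frac{49697}{1675485} - 4799} = \sqrt{- \frac{8040602818}{1675485}} = \frac{19 i \sqrt{460719859530}}{186165}$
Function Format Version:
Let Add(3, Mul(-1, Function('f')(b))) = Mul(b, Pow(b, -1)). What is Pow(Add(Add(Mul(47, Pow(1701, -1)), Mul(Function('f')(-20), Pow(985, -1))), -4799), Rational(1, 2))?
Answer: Mul(Rational(19, 186165), I, Pow(460719859530, Rational(1, 2))) ≈ Mul(69.275, I)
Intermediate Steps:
Function('f')(b) = 2 (Function('f')(b) = Add(3, Mul(-1, Mul(b, Pow(b, -1)))) = Add(3, Mul(-1, 1)) = Add(3, -1) = 2)
Pow(Add(Add(Mul(47, Pow(1701, -1)), Mul(Function('f')(-20), Pow(985, -1))), -4799), Rational(1, 2)) = Pow(Add(Add(Mul(47, Pow(1701, -1)), Mul(2, Pow(985, -1))), -4799), Rational(1, 2)) = Pow(Add(Add(Mul(47, Rational(1, 1701)), Mul(2, Rational(1, 985))), -4799), Rational(1, 2)) = Pow(Add(Add(Rational(47, 1701), Rational(2, 985)), -4799), Rational(1, 2)) = Pow(Add(Rational(49697, 1675485), -4799), Rational(1, 2)) = Pow(Rational(-8040602818, 1675485), Rational(1, 2)) = Mul(Rational(19, 186165), I, Pow(460719859530, Rational(1, 2)))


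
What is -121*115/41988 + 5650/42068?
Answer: -87036005/441587796 ≈ -0.19710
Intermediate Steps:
-121*115/41988 + 5650/42068 = -13915*1/41988 + 5650*(1/42068) = -13915/41988 + 2825/21034 = -87036005/441587796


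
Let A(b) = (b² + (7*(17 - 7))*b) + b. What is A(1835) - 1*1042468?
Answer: 2455042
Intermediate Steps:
A(b) = b² + 71*b (A(b) = (b² + (7*10)*b) + b = (b² + 70*b) + b = b² + 71*b)
A(1835) - 1*1042468 = 1835*(71 + 1835) - 1*1042468 = 1835*1906 - 1042468 = 3497510 - 1042468 = 2455042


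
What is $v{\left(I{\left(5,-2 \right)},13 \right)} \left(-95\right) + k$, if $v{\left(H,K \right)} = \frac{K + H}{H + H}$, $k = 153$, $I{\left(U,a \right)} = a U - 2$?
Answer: $\frac{3767}{24} \approx 156.96$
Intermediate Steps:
$I{\left(U,a \right)} = -2 + U a$ ($I{\left(U,a \right)} = U a - 2 = -2 + U a$)
$v{\left(H,K \right)} = \frac{H + K}{2 H}$
$v{\left(I{\left(5,-2 \right)},13 \right)} \left(-95\right) + k = \frac{\left(-2 + 5 \left(-2\right)\right) + 13}{2 \left(-2 + 5 \left(-2\right)\right)} \left(-95\right) + 153 = \frac{\left(-2 - 10\right) + 13}{2 \left(-2 - 10\right)} \left(-95\right) + 153 = \frac{-12 + 13}{2 \left(-12\right)} \left(-95\right) + 153 = \frac{1}{2} \left(- \frac{1}{12}\right) 1 \left(-95\right) + 153 = \left(- \frac{1}{24}\right) \left(-95\right) + 153 = \frac{95}{24} + 153 = \frac{3767}{24}$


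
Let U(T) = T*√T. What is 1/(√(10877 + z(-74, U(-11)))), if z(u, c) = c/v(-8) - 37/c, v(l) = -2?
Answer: 11*√2/√(2632234 + 1257*I*√11) ≈ 0.0095884 - 7.5931e-6*I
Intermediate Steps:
U(T) = T^(3/2)
z(u, c) = -37/c - c/2 (z(u, c) = c/(-2) - 37/c = c*(-½) - 37/c = -c/2 - 37/c = -37/c - c/2)
1/(√(10877 + z(-74, U(-11)))) = 1/(√(10877 + (-37*I*√11/121 - (-11)*I*√11/2))) = 1/(√(10877 + (-37*I*√11/121 + 11*I*√11/2))) = 1/(√(10877 + 1257*I*√11/242)) = (10877 + 1257*I*√11/242)^(-½)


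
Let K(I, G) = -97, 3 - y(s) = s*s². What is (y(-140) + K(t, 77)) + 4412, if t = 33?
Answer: 2748318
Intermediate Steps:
y(s) = 3 - s³ (y(s) = 3 - s*s² = 3 - s³)
(y(-140) + K(t, 77)) + 4412 = ((3 - 1*(-140)³) - 97) + 4412 = ((3 - 1*(-2744000)) - 97) + 4412 = ((3 + 2744000) - 97) + 4412 = (2744003 - 97) + 4412 = 2743906 + 4412 = 2748318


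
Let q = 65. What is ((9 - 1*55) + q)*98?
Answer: 1862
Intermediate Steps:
((9 - 1*55) + q)*98 = ((9 - 1*55) + 65)*98 = ((9 - 55) + 65)*98 = (-46 + 65)*98 = 19*98 = 1862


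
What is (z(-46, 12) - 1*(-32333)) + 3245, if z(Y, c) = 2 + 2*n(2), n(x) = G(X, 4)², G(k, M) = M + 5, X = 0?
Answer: 35742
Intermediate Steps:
G(k, M) = 5 + M
n(x) = 81 (n(x) = (5 + 4)² = 9² = 81)
z(Y, c) = 164 (z(Y, c) = 2 + 2*81 = 2 + 162 = 164)
(z(-46, 12) - 1*(-32333)) + 3245 = (164 - 1*(-32333)) + 3245 = (164 + 32333) + 3245 = 32497 + 3245 = 35742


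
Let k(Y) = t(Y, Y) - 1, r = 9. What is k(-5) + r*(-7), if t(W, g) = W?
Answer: -69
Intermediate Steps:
k(Y) = -1 + Y (k(Y) = Y - 1 = -1 + Y)
k(-5) + r*(-7) = (-1 - 5) + 9*(-7) = -6 - 63 = -69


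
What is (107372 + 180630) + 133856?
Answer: 421858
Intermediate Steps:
(107372 + 180630) + 133856 = 288002 + 133856 = 421858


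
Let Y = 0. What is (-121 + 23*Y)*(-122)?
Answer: 14762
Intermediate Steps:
(-121 + 23*Y)*(-122) = (-121 + 23*0)*(-122) = (-121 + 0)*(-122) = -121*(-122) = 14762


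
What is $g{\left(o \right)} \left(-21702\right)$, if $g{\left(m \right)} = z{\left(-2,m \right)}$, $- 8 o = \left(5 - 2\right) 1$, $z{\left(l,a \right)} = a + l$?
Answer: $\frac{206169}{4} \approx 51542.0$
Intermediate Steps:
$o = - \frac{3}{8}$ ($o = - \frac{\left(5 - 2\right) 1}{8} = - \frac{3 \cdot 1}{8} = \left(- \frac{1}{8}\right) 3 = - \frac{3}{8} \approx -0.375$)
$g{\left(m \right)} = -2 + m$ ($g{\left(m \right)} = m - 2 = -2 + m$)
$g{\left(o \right)} \left(-21702\right) = \left(-2 - \frac{3}{8}\right) \left(-21702\right) = \left(- \frac{19}{8}\right) \left(-21702\right) = \frac{206169}{4}$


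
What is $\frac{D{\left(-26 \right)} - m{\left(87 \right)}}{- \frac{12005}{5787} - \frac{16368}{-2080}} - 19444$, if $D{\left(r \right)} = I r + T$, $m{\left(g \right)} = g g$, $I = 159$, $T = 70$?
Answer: $- \frac{93516787474}{4359451} \approx -21452.0$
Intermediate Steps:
$m{\left(g \right)} = g^{2}$
$D{\left(r \right)} = 70 + 159 r$ ($D{\left(r \right)} = 159 r + 70 = 70 + 159 r$)
$\frac{D{\left(-26 \right)} - m{\left(87 \right)}}{- \frac{12005}{5787} - \frac{16368}{-2080}} - 19444 = \frac{\left(70 + 159 \left(-26\right)\right) - 87^{2}}{- \frac{12005}{5787} - \frac{16368}{-2080}} - 19444 = \frac{\left(70 - 4134\right) - 7569}{\left(-12005\right) \frac{1}{5787} - - \frac{1023}{130}} - 19444 = \frac{-4064 - 7569}{- \frac{12005}{5787} + \frac{1023}{130}} - 19444 = - \frac{11633}{\frac{4359451}{752310}} - 19444 = \left(-11633\right) \frac{752310}{4359451} - 19444 = - \frac{8751622230}{4359451} - 19444 = - \frac{93516787474}{4359451}$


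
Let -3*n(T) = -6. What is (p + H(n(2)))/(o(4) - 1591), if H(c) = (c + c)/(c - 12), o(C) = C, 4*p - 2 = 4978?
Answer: -6223/7935 ≈ -0.78425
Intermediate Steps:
n(T) = 2 (n(T) = -⅓*(-6) = 2)
p = 1245 (p = ½ + (¼)*4978 = ½ + 2489/2 = 1245)
H(c) = 2*c/(-12 + c) (H(c) = (2*c)/(-12 + c) = 2*c/(-12 + c))
(p + H(n(2)))/(o(4) - 1591) = (1245 + 2*2/(-12 + 2))/(4 - 1591) = (1245 + 2*2/(-10))/(-1587) = (1245 + 2*2*(-⅒))*(-1/1587) = (1245 - ⅖)*(-1/1587) = (6223/5)*(-1/1587) = -6223/7935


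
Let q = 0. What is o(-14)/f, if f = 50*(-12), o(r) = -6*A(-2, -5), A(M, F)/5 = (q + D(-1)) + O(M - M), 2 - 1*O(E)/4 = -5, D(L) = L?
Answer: 27/20 ≈ 1.3500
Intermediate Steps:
O(E) = 28 (O(E) = 8 - 4*(-5) = 8 + 20 = 28)
A(M, F) = 135 (A(M, F) = 5*((0 - 1) + 28) = 5*(-1 + 28) = 5*27 = 135)
o(r) = -810 (o(r) = -6*135 = -810)
f = -600
o(-14)/f = -810/(-600) = -810*(-1/600) = 27/20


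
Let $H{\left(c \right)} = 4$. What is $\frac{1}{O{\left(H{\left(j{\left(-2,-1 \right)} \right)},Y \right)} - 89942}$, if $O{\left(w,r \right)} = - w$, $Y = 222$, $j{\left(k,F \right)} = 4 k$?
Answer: $- \frac{1}{89946} \approx -1.1118 \cdot 10^{-5}$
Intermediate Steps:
$\frac{1}{O{\left(H{\left(j{\left(-2,-1 \right)} \right)},Y \right)} - 89942} = \frac{1}{\left(-1\right) 4 - 89942} = \frac{1}{-4 - 89942} = \frac{1}{-89946} = - \frac{1}{89946}$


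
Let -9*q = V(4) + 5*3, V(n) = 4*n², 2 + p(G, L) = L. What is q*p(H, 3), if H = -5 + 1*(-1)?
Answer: -79/9 ≈ -8.7778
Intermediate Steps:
H = -6 (H = -5 - 1 = -6)
p(G, L) = -2 + L
q = -79/9 (q = -(4*4² + 5*3)/9 = -(4*16 + 15)/9 = -(64 + 15)/9 = -⅑*79 = -79/9 ≈ -8.7778)
q*p(H, 3) = -79*(-2 + 3)/9 = -79/9*1 = -79/9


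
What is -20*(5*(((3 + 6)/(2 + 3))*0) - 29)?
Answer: 580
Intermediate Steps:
-20*(5*(((3 + 6)/(2 + 3))*0) - 29) = -20*(5*((9/5)*0) - 29) = -20*(5*0 - 29) = -20*(0 - 29) = -20*(-29) = 580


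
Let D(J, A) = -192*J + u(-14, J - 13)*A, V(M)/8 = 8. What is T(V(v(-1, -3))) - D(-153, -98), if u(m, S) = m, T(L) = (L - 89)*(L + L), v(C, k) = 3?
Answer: -33948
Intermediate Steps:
V(M) = 64 (V(M) = 8*8 = 64)
T(L) = 2*L*(-89 + L) (T(L) = (-89 + L)*(2*L) = 2*L*(-89 + L))
D(J, A) = -192*J - 14*A
T(V(v(-1, -3))) - D(-153, -98) = 2*64*(-89 + 64) - (-192*(-153) - 14*(-98)) = 2*64*(-25) - (29376 + 1372) = -3200 - 1*30748 = -3200 - 30748 = -33948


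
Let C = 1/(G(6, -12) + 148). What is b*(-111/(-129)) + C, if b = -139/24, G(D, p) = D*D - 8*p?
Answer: -44969/9030 ≈ -4.9800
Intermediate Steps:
G(D, p) = D² - 8*p
C = 1/280 (C = 1/((6² - 8*(-12)) + 148) = 1/((36 + 96) + 148) = 1/(132 + 148) = 1/280 ≈ 0.0035714)
b = -139/24 (b = -139*1/24 = -139/24 ≈ -5.7917)
b*(-111/(-129)) + C = -(-5143)/(8*(-129)) + 1/280 = -(-5143)*(-1)/(8*129) + 1/280 = -139/24*37/43 + 1/280 = -5143/1032 + 1/280 = -44969/9030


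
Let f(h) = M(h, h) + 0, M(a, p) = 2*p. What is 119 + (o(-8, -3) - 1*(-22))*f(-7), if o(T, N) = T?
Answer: -77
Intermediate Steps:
f(h) = 2*h (f(h) = 2*h + 0 = 2*h)
119 + (o(-8, -3) - 1*(-22))*f(-7) = 119 + (-8 - 1*(-22))*(2*(-7)) = 119 + (-8 + 22)*(-14) = 119 + 14*(-14) = 119 - 196 = -77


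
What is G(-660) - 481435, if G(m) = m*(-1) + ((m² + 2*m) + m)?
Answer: -47155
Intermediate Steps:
G(m) = m² + 2*m (G(m) = -m + (m² + 3*m) = m² + 2*m)
G(-660) - 481435 = -660*(2 - 660) - 481435 = -660*(-658) - 481435 = 434280 - 481435 = -47155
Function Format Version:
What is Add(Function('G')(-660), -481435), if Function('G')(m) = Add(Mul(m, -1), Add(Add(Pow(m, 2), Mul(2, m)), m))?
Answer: -47155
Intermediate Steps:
Function('G')(m) = Add(Pow(m, 2), Mul(2, m)) (Function('G')(m) = Add(Mul(-1, m), Add(Pow(m, 2), Mul(3, m))) = Add(Pow(m, 2), Mul(2, m)))
Add(Function('G')(-660), -481435) = Add(Mul(-660, Add(2, -660)), -481435) = Add(Mul(-660, -658), -481435) = Add(434280, -481435) = -47155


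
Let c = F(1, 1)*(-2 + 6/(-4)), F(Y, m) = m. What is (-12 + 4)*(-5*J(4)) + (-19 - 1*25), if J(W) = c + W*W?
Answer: 456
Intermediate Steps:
c = -7/2 (c = 1*(-2 + 6/(-4)) = 1*(-2 + 6*(-1/4)) = 1*(-2 - 3/2) = 1*(-7/2) = -7/2 ≈ -3.5000)
J(W) = -7/2 + W**2 (J(W) = -7/2 + W*W = -7/2 + W**2)
(-12 + 4)*(-5*J(4)) + (-19 - 1*25) = (-12 + 4)*(-5*(-7/2 + 4**2)) + (-19 - 1*25) = -(-40)*(-7/2 + 16) + (-19 - 25) = -(-40)*25/2 - 44 = -8*(-125/2) - 44 = 500 - 44 = 456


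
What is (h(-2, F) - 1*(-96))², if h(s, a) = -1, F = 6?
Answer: 9025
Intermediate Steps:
(h(-2, F) - 1*(-96))² = (-1 - 1*(-96))² = (-1 + 96)² = 95² = 9025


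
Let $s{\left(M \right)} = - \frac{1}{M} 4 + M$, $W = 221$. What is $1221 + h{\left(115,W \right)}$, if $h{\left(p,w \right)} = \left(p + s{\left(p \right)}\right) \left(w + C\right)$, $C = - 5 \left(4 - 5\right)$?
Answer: $\frac{6117211}{115} \approx 53193.0$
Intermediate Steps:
$s{\left(M \right)} = M - \frac{4}{M}$ ($s{\left(M \right)} = - \frac{4}{M} + M = M - \frac{4}{M}$)
$C = 5$ ($C = \left(-5\right) \left(-1\right) = 5$)
$h{\left(p,w \right)} = \left(5 + w\right) \left(- \frac{4}{p} + 2 p\right)$ ($h{\left(p,w \right)} = \left(p + \left(p - \frac{4}{p}\right)\right) \left(w + 5\right) = \left(- \frac{4}{p} + 2 p\right) \left(5 + w\right) = \left(5 + w\right) \left(- \frac{4}{p} + 2 p\right)$)
$1221 + h{\left(115,W \right)} = 1221 + \left(- \frac{20}{115} + 10 \cdot 115 - \frac{884}{115} + 2 \cdot 115 \cdot 221\right) = 1221 + \left(\left(-20\right) \frac{1}{115} + 1150 - 884 \cdot \frac{1}{115} + 50830\right) = 1221 + \left(- \frac{4}{23} + 1150 - \frac{884}{115} + 50830\right) = 1221 + \frac{5976796}{115} = \frac{6117211}{115}$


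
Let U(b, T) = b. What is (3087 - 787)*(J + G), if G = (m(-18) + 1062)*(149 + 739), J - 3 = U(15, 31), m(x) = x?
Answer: 2132307000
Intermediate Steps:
J = 18 (J = 3 + 15 = 18)
G = 927072 (G = (-18 + 1062)*(149 + 739) = 1044*888 = 927072)
(3087 - 787)*(J + G) = (3087 - 787)*(18 + 927072) = 2300*927090 = 2132307000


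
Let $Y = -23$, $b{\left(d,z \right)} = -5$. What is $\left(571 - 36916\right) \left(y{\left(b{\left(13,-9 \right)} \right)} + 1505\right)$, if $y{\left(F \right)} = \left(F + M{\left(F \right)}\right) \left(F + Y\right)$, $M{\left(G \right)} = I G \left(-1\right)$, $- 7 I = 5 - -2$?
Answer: $-64875825$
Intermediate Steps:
$I = -1$ ($I = - \frac{5 - -2}{7} = - \frac{5 + 2}{7} = \left(- \frac{1}{7}\right) 7 = -1$)
$M{\left(G \right)} = G$ ($M{\left(G \right)} = - G \left(-1\right) = G$)
$y{\left(F \right)} = 2 F \left(-23 + F\right)$ ($y{\left(F \right)} = \left(F + F\right) \left(F - 23\right) = 2 F \left(-23 + F\right)$)
$\left(571 - 36916\right) \left(y{\left(b{\left(13,-9 \right)} \right)} + 1505\right) = \left(571 - 36916\right) \left(2 \left(-5\right) \left(-23 - 5\right) + 1505\right) = - 36345 \left(2 \left(-5\right) \left(-28\right) + 1505\right) = - 36345 \left(280 + 1505\right) = \left(-36345\right) 1785 = -64875825$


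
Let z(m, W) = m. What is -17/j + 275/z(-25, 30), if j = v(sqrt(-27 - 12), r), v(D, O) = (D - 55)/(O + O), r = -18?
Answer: -16841/766 - 153*I*sqrt(39)/766 ≈ -21.986 - 1.2474*I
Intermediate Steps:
v(D, O) = (-55 + D)/(2*O) (v(D, O) = (-55 + D)/((2*O)) = (-55 + D)*(1/(2*O)) = (-55 + D)/(2*O))
j = 55/36 - I*sqrt(39)/36 (j = (1/2)*(-55 + sqrt(-27 - 12))/(-18) = (1/2)*(-1/18)*(-55 + sqrt(-39)) = (1/2)*(-1/18)*(-55 + I*sqrt(39)) = 55/36 - I*sqrt(39)/36 ≈ 1.5278 - 0.17347*I)
-17/j + 275/z(-25, 30) = -17/(55/36 - I*sqrt(39)/36) + 275/(-25) = -17/(55/36 - I*sqrt(39)/36) + 275*(-1/25) = -17/(55/36 - I*sqrt(39)/36) - 11 = -11 - 17/(55/36 - I*sqrt(39)/36)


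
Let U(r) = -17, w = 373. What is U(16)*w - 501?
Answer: -6842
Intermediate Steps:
U(16)*w - 501 = -17*373 - 501 = -6341 - 501 = -6842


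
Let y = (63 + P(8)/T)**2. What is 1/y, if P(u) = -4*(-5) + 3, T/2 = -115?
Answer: 100/395641 ≈ 0.00025275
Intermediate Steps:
T = -230 (T = 2*(-115) = -230)
P(u) = 23 (P(u) = 20 + 3 = 23)
y = 395641/100 (y = (63 + 23/(-230))**2 = (63 + 23*(-1/230))**2 = (63 - 1/10)**2 = (629/10)**2 = 395641/100 ≈ 3956.4)
1/y = 1/(395641/100) = 100/395641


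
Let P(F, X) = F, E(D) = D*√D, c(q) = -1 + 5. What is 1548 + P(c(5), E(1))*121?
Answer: 2032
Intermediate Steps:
c(q) = 4
E(D) = D^(3/2)
1548 + P(c(5), E(1))*121 = 1548 + 4*121 = 1548 + 484 = 2032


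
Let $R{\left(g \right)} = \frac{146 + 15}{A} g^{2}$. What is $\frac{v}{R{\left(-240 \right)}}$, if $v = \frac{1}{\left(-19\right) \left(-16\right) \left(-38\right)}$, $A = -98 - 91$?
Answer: $\frac{3}{1700454400} \approx 1.7642 \cdot 10^{-9}$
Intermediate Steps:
$A = -189$ ($A = -98 - 91 = -189$)
$v = - \frac{1}{11552}$ ($v = \frac{1}{304 \left(-38\right)} = \frac{1}{-11552} = - \frac{1}{11552} \approx -8.6565 \cdot 10^{-5}$)
$R{\left(g \right)} = - \frac{23 g^{2}}{27}$ ($R{\left(g \right)} = \frac{146 + 15}{-189} g^{2} = 161 \left(- \frac{1}{189}\right) g^{2} = - \frac{23 g^{2}}{27}$)
$\frac{v}{R{\left(-240 \right)}} = - \frac{1}{11552 \left(- \frac{23 \left(-240\right)^{2}}{27}\right)} = - \frac{1}{11552 \left(\left(- \frac{23}{27}\right) 57600\right)} = - \frac{1}{11552 \left(- \frac{147200}{3}\right)} = \left(- \frac{1}{11552}\right) \left(- \frac{3}{147200}\right) = \frac{3}{1700454400}$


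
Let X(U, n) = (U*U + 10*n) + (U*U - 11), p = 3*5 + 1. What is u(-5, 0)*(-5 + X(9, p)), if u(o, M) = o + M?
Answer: -1530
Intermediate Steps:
u(o, M) = M + o
p = 16 (p = 15 + 1 = 16)
X(U, n) = -11 + 2*U² + 10*n (X(U, n) = (U² + 10*n) + (U² - 11) = (U² + 10*n) + (-11 + U²) = -11 + 2*U² + 10*n)
u(-5, 0)*(-5 + X(9, p)) = (0 - 5)*(-5 + (-11 + 2*9² + 10*16)) = -5*(-5 + (-11 + 2*81 + 160)) = -5*(-5 + (-11 + 162 + 160)) = -5*(-5 + 311) = -5*306 = -1530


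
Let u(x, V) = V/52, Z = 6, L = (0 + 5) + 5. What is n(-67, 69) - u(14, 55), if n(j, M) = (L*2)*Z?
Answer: 6185/52 ≈ 118.94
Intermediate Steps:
L = 10 (L = 5 + 5 = 10)
n(j, M) = 120 (n(j, M) = (10*2)*6 = 20*6 = 120)
u(x, V) = V/52 (u(x, V) = V*(1/52) = V/52)
n(-67, 69) - u(14, 55) = 120 - 55/52 = 6185/52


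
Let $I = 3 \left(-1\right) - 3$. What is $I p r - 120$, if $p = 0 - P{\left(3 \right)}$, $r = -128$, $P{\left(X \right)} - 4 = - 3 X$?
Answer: $3720$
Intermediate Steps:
$P{\left(X \right)} = 4 - 3 X$
$I = -6$ ($I = -3 - 3 = -6$)
$p = 5$ ($p = 0 - \left(4 - 9\right) = 0 - -5 = 0 + 5 = 5$)
$I p r - 120 = \left(-6\right) 5 \left(-128\right) - 120 = \left(-30\right) \left(-128\right) - 120 = 3840 - 120 = 3720$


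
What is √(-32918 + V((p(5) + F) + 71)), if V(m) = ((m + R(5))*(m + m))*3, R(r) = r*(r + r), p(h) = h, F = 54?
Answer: √107482 ≈ 327.84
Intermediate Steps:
R(r) = 2*r² (R(r) = r*(2*r) = 2*r²)
V(m) = 6*m*(50 + m) (V(m) = ((m + 2*5²)*(m + m))*3 = ((m + 2*25)*(2*m))*3 = ((m + 50)*(2*m))*3 = ((50 + m)*(2*m))*3 = (2*m*(50 + m))*3 = 6*m*(50 + m))
√(-32918 + V((p(5) + F) + 71)) = √(-32918 + 6*((5 + 54) + 71)*(50 + ((5 + 54) + 71))) = √(-32918 + 6*(59 + 71)*(50 + (59 + 71))) = √(-32918 + 6*130*(50 + 130)) = √(-32918 + 6*130*180) = √(-32918 + 140400) = √107482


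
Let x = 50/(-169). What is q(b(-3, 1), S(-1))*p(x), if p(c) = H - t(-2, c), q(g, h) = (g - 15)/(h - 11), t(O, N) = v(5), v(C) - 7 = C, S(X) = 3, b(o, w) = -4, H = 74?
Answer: 589/4 ≈ 147.25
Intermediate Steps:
v(C) = 7 + C
t(O, N) = 12 (t(O, N) = 7 + 5 = 12)
q(g, h) = (-15 + g)/(-11 + h)
x = -50/169 (x = 50*(-1/169) = -50/169 ≈ -0.29586)
p(c) = 62 (p(c) = 74 - 1*12 = 74 - 12 = 62)
q(b(-3, 1), S(-1))*p(x) = ((-15 - 4)/(-11 + 3))*62 = (-19/(-8))*62 = -1/8*(-19)*62 = (19/8)*62 = 589/4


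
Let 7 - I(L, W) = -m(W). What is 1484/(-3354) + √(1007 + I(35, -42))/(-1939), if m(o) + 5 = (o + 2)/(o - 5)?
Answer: -742/1677 - √2230761/91133 ≈ -0.45885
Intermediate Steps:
m(o) = -5 + (2 + o)/(-5 + o) (m(o) = -5 + (o + 2)/(o - 5) = -5 + (2 + o)/(-5 + o))
I(L, W) = 7 + (27 - 4*W)/(-5 + W) (I(L, W) = 7 - (-1)*(27 - 4*W)/(-5 + W) = 7 + (27 - 4*W)/(-5 + W))
1484/(-3354) + √(1007 + I(35, -42))/(-1939) = 1484/(-3354) + √(1007 + (-8 + 3*(-42))/(-5 - 42))/(-1939) = 1484*(-1/3354) + √(1007 + (-8 - 126)/(-47))*(-1/1939) = -742/1677 + √(1007 - 1/47*(-134))*(-1/1939) = -742/1677 + √(1007 + 134/47)*(-1/1939) = -742/1677 + √(47463/47)*(-1/1939) = -742/1677 + (√2230761/47)*(-1/1939) = -742/1677 - √2230761/91133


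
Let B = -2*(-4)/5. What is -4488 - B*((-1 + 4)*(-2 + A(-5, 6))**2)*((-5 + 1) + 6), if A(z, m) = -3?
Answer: -4728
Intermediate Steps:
B = 8/5 (B = 8*(1/5) = 8/5 ≈ 1.6000)
-4488 - B*((-1 + 4)*(-2 + A(-5, 6))**2)*((-5 + 1) + 6) = -4488 - 8*((-1 + 4)*(-2 - 3)**2)/5*((-5 + 1) + 6) = -4488 - 8*(3*(-5)**2)/5*(-4 + 6) = -4488 - 8*(3*25)/5*2 = -4488 - (8/5)*75*2 = -4488 - 120*2 = -4488 - 1*240 = -4488 - 240 = -4728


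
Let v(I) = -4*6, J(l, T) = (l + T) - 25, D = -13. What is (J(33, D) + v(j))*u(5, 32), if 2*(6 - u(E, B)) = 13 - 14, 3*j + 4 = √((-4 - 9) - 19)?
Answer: -377/2 ≈ -188.50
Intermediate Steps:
J(l, T) = -25 + T + l (J(l, T) = (T + l) - 25 = -25 + T + l)
j = -4/3 + 4*I*√2/3 (j = -4/3 + √((-4 - 9) - 19)/3 = -4/3 + √(-13 - 19)/3 = -4/3 + √(-32)/3 = -4/3 + (4*I*√2)/3 = -4/3 + 4*I*√2/3 ≈ -1.3333 + 1.8856*I)
u(E, B) = 13/2 (u(E, B) = 6 - (13 - 14)/2 = 6 - ½*(-1) = 6 + ½ = 13/2)
v(I) = -24
(J(33, D) + v(j))*u(5, 32) = ((-25 - 13 + 33) - 24)*(13/2) = (-5 - 24)*(13/2) = -29*13/2 = -377/2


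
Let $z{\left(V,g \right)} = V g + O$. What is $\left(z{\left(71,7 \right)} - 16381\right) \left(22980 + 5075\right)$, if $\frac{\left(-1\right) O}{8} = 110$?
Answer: $-470314020$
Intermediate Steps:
$O = -880$ ($O = \left(-8\right) 110 = -880$)
$z{\left(V,g \right)} = -880 + V g$ ($z{\left(V,g \right)} = V g - 880 = -880 + V g$)
$\left(z{\left(71,7 \right)} - 16381\right) \left(22980 + 5075\right) = \left(\left(-880 + 71 \cdot 7\right) - 16381\right) \left(22980 + 5075\right) = \left(\left(-880 + 497\right) - 16381\right) 28055 = \left(-383 - 16381\right) 28055 = \left(-16764\right) 28055 = -470314020$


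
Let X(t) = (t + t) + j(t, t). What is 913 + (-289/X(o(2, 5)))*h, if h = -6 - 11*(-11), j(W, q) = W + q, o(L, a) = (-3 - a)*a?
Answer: 35863/32 ≈ 1120.7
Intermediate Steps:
o(L, a) = a*(-3 - a)
h = 115 (h = -6 + 121 = 115)
X(t) = 4*t (X(t) = (t + t) + (t + t) = 2*t + 2*t = 4*t)
913 + (-289/X(o(2, 5)))*h = 913 - 289*(-1/(20*(3 + 5)))*115 = 913 - 289/(4*(-1*5*8))*115 = 913 - 289/(4*(-40))*115 = 913 - 289/(-160)*115 = 913 - 289*(-1/160)*115 = 913 + (289/160)*115 = 913 + 6647/32 = 35863/32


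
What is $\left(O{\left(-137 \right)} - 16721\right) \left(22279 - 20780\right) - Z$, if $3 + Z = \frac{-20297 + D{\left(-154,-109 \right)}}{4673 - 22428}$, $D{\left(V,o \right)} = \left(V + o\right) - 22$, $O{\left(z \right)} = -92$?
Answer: $- \frac{447473675002}{17755} \approx -2.5203 \cdot 10^{7}$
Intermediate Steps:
$D{\left(V,o \right)} = -22 + V + o$
$Z = - \frac{32683}{17755}$ ($Z = -3 + \frac{-20297 - 285}{4673 - 22428} = -3 + \frac{-20297 - 285}{-17755} = -3 - - \frac{20582}{17755} = -3 + \frac{20582}{17755} = - \frac{32683}{17755} \approx -1.8408$)
$\left(O{\left(-137 \right)} - 16721\right) \left(22279 - 20780\right) - Z = \left(-92 - 16721\right) \left(22279 - 20780\right) - - \frac{32683}{17755} = \left(-16813\right) 1499 + \frac{32683}{17755} = -25202687 + \frac{32683}{17755} = - \frac{447473675002}{17755}$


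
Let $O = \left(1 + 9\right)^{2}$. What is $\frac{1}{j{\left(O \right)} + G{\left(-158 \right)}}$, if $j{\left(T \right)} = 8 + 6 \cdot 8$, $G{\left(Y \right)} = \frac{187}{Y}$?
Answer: $\frac{158}{8661} \approx 0.018243$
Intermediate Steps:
$O = 100$ ($O = 10^{2} = 100$)
$j{\left(T \right)} = 56$ ($j{\left(T \right)} = 8 + 48 = 56$)
$\frac{1}{j{\left(O \right)} + G{\left(-158 \right)}} = \frac{1}{56 + \frac{187}{-158}} = \frac{1}{56 + 187 \left(- \frac{1}{158}\right)} = \frac{1}{56 - \frac{187}{158}} = \frac{1}{\frac{8661}{158}} = \frac{158}{8661}$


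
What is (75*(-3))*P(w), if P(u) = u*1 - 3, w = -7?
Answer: 2250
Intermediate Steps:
P(u) = -3 + u (P(u) = u - 3 = -3 + u)
(75*(-3))*P(w) = (75*(-3))*(-3 - 7) = -225*(-10) = 2250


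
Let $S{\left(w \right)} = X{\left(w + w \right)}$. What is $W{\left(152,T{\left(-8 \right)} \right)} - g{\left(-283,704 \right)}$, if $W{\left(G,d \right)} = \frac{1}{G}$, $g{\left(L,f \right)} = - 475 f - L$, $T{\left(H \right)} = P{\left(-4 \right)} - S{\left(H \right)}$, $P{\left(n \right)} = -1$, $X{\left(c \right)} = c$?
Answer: $\frac{50785785}{152} \approx 3.3412 \cdot 10^{5}$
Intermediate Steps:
$S{\left(w \right)} = 2 w$ ($S{\left(w \right)} = w + w = 2 w$)
$T{\left(H \right)} = -1 - 2 H$
$g{\left(L,f \right)} = - L - 475 f$
$W{\left(152,T{\left(-8 \right)} \right)} - g{\left(-283,704 \right)} = \frac{1}{152} - \left(\left(-1\right) \left(-283\right) - 334400\right) = \frac{1}{152} - \left(283 - 334400\right) = \frac{1}{152} - -334117 = \frac{1}{152} + 334117 = \frac{50785785}{152}$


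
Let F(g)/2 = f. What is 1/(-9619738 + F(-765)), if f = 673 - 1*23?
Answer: -1/9618438 ≈ -1.0397e-7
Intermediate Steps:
f = 650 (f = 673 - 23 = 650)
F(g) = 1300 (F(g) = 2*650 = 1300)
1/(-9619738 + F(-765)) = 1/(-9619738 + 1300) = 1/(-9618438) = -1/9618438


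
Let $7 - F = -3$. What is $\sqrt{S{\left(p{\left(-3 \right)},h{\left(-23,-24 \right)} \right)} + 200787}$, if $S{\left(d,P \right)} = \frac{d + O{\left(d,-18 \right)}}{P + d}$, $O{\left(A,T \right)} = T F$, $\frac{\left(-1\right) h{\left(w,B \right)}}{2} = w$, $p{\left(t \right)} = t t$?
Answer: $\frac{\sqrt{607371270}}{55} \approx 448.09$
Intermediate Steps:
$F = 10$ ($F = 7 - -3 = 7 + 3 = 10$)
$p{\left(t \right)} = t^{2}$
$h{\left(w,B \right)} = - 2 w$
$O{\left(A,T \right)} = 10 T$ ($O{\left(A,T \right)} = T 10 = 10 T$)
$S{\left(d,P \right)} = \frac{-180 + d}{P + d}$ ($S{\left(d,P \right)} = \frac{d + 10 \left(-18\right)}{P + d} = \frac{d - 180}{P + d} = \frac{-180 + d}{P + d}$)
$\sqrt{S{\left(p{\left(-3 \right)},h{\left(-23,-24 \right)} \right)} + 200787} = \sqrt{\frac{-180 + \left(-3\right)^{2}}{\left(-2\right) \left(-23\right) + \left(-3\right)^{2}} + 200787} = \sqrt{\frac{-180 + 9}{46 + 9} + 200787} = \sqrt{\frac{1}{55} \left(-171\right) + 200787} = \sqrt{- \frac{171}{55} + 200787} = \sqrt{\frac{11043114}{55}} = \frac{\sqrt{607371270}}{55}$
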